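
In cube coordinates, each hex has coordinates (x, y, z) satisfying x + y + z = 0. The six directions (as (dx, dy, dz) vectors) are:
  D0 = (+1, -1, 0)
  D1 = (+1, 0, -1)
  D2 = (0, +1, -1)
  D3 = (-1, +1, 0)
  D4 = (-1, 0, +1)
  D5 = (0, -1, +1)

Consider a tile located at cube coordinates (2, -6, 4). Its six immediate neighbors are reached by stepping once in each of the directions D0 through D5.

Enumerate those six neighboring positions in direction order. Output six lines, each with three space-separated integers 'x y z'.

Answer: 3 -7 4
3 -6 3
2 -5 3
1 -5 4
1 -6 5
2 -7 5

Derivation:
Center: (2, -6, 4). Add each direction:
  D0: (2, -6, 4) + (1, -1, 0) = (3, -7, 4)
  D1: (2, -6, 4) + (1, 0, -1) = (3, -6, 3)
  D2: (2, -6, 4) + (0, 1, -1) = (2, -5, 3)
  D3: (2, -6, 4) + (-1, 1, 0) = (1, -5, 4)
  D4: (2, -6, 4) + (-1, 0, 1) = (1, -6, 5)
  D5: (2, -6, 4) + (0, -1, 1) = (2, -7, 5)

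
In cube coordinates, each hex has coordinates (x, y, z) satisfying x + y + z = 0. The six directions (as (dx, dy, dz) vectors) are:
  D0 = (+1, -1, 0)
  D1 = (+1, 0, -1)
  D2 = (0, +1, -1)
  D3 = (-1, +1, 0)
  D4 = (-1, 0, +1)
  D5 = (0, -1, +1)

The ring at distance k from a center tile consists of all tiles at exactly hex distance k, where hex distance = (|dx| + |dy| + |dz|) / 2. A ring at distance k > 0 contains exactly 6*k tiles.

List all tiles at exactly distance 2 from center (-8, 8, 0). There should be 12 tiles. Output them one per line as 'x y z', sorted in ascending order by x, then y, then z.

Walk ring at distance 2 from (-8, 8, 0):
Start at center + D4*2 = (-10, 8, 2)
  hex 0: (-10, 8, 2)
  hex 1: (-9, 7, 2)
  hex 2: (-8, 6, 2)
  hex 3: (-7, 6, 1)
  hex 4: (-6, 6, 0)
  hex 5: (-6, 7, -1)
  hex 6: (-6, 8, -2)
  hex 7: (-7, 9, -2)
  hex 8: (-8, 10, -2)
  hex 9: (-9, 10, -1)
  hex 10: (-10, 10, 0)
  hex 11: (-10, 9, 1)
Sorted: 12 hexes.

Answer: -10 8 2
-10 9 1
-10 10 0
-9 7 2
-9 10 -1
-8 6 2
-8 10 -2
-7 6 1
-7 9 -2
-6 6 0
-6 7 -1
-6 8 -2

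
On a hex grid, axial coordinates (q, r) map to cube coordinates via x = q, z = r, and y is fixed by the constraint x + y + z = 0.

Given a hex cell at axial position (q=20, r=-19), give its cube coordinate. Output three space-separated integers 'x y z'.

Answer: 20 -1 -19

Derivation:
x = q = 20
z = r = -19
y = -x - z = -(20) - (-19) = -1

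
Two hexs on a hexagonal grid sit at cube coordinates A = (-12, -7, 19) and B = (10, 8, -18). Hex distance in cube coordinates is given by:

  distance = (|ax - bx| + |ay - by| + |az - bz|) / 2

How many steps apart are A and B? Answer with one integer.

Answer: 37

Derivation:
|ax - bx| = |-12 - 10| = 22
|ay - by| = |-7 - 8| = 15
|az - bz| = |19 - (-18)| = 37
distance = (22 + 15 + 37) / 2 = 74 / 2 = 37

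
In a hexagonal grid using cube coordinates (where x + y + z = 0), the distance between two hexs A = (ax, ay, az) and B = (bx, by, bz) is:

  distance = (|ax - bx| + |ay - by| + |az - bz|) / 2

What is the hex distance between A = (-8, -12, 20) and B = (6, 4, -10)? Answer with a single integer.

|ax - bx| = |-8 - 6| = 14
|ay - by| = |-12 - 4| = 16
|az - bz| = |20 - (-10)| = 30
distance = (14 + 16 + 30) / 2 = 60 / 2 = 30

Answer: 30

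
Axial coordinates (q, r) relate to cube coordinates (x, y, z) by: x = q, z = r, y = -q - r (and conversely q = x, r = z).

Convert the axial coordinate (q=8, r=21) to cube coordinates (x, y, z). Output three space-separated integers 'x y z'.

x = q = 8
z = r = 21
y = -x - z = -(8) - (21) = -29

Answer: 8 -29 21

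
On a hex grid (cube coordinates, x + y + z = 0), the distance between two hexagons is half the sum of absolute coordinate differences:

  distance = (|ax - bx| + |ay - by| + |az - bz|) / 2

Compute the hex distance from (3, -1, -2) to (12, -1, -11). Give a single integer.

Answer: 9

Derivation:
|ax - bx| = |3 - 12| = 9
|ay - by| = |-1 - (-1)| = 0
|az - bz| = |-2 - (-11)| = 9
distance = (9 + 0 + 9) / 2 = 18 / 2 = 9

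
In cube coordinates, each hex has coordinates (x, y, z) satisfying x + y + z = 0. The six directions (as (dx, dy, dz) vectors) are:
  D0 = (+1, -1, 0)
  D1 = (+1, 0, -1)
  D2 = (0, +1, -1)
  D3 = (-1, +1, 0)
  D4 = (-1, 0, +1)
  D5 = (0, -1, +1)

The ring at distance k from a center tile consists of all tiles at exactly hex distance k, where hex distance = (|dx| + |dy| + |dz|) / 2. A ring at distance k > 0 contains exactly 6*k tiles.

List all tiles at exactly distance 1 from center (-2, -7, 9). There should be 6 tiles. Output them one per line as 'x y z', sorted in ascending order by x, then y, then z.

Answer: -3 -7 10
-3 -6 9
-2 -8 10
-2 -6 8
-1 -8 9
-1 -7 8

Derivation:
Walk ring at distance 1 from (-2, -7, 9):
Start at center + D4*1 = (-3, -7, 10)
  hex 0: (-3, -7, 10)
  hex 1: (-2, -8, 10)
  hex 2: (-1, -8, 9)
  hex 3: (-1, -7, 8)
  hex 4: (-2, -6, 8)
  hex 5: (-3, -6, 9)
Sorted: 6 hexes.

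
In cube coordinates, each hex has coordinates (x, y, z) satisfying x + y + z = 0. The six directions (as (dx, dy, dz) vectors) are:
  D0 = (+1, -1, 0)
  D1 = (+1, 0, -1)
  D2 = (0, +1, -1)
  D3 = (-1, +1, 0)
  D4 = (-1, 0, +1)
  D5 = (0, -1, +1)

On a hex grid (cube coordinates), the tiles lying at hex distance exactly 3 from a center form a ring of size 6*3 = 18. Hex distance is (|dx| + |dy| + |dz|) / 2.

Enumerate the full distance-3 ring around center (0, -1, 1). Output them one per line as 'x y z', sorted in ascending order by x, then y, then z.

Answer: -3 -1 4
-3 0 3
-3 1 2
-3 2 1
-2 -2 4
-2 2 0
-1 -3 4
-1 2 -1
0 -4 4
0 2 -2
1 -4 3
1 1 -2
2 -4 2
2 0 -2
3 -4 1
3 -3 0
3 -2 -1
3 -1 -2

Derivation:
Walk ring at distance 3 from (0, -1, 1):
Start at center + D4*3 = (-3, -1, 4)
  hex 0: (-3, -1, 4)
  hex 1: (-2, -2, 4)
  hex 2: (-1, -3, 4)
  hex 3: (0, -4, 4)
  hex 4: (1, -4, 3)
  hex 5: (2, -4, 2)
  hex 6: (3, -4, 1)
  hex 7: (3, -3, 0)
  hex 8: (3, -2, -1)
  hex 9: (3, -1, -2)
  hex 10: (2, 0, -2)
  hex 11: (1, 1, -2)
  hex 12: (0, 2, -2)
  hex 13: (-1, 2, -1)
  hex 14: (-2, 2, 0)
  hex 15: (-3, 2, 1)
  hex 16: (-3, 1, 2)
  hex 17: (-3, 0, 3)
Sorted: 18 hexes.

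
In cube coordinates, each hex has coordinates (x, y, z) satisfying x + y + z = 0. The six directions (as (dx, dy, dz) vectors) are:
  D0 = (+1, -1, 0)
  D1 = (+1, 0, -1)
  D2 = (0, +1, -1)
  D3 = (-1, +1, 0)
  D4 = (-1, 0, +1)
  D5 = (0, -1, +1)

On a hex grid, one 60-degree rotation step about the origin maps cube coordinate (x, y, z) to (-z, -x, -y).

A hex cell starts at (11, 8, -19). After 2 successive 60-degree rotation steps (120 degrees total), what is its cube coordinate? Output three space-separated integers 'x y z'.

Answer: 8 -19 11

Derivation:
Start: (11, 8, -19)
Step 1: (11, 8, -19) -> (-(-19), -(11), -(8)) = (19, -11, -8)
Step 2: (19, -11, -8) -> (-(-8), -(19), -(-11)) = (8, -19, 11)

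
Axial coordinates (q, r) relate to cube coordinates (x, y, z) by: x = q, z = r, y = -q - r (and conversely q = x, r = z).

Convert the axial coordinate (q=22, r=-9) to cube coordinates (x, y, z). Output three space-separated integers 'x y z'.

Answer: 22 -13 -9

Derivation:
x = q = 22
z = r = -9
y = -x - z = -(22) - (-9) = -13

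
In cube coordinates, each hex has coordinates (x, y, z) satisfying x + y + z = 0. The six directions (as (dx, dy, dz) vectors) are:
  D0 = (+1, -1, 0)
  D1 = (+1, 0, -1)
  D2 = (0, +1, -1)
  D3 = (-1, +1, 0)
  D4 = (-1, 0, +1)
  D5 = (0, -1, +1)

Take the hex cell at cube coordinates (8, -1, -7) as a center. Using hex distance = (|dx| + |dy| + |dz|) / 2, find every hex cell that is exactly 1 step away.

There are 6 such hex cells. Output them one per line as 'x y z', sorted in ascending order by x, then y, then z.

Walk ring at distance 1 from (8, -1, -7):
Start at center + D4*1 = (7, -1, -6)
  hex 0: (7, -1, -6)
  hex 1: (8, -2, -6)
  hex 2: (9, -2, -7)
  hex 3: (9, -1, -8)
  hex 4: (8, 0, -8)
  hex 5: (7, 0, -7)
Sorted: 6 hexes.

Answer: 7 -1 -6
7 0 -7
8 -2 -6
8 0 -8
9 -2 -7
9 -1 -8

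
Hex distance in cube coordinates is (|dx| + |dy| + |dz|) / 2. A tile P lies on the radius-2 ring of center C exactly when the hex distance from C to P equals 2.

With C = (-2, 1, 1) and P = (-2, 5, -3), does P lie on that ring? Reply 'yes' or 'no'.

Answer: no

Derivation:
|px - cx| = |-2 - (-2)| = 0
|py - cy| = |5 - 1| = 4
|pz - cz| = |-3 - 1| = 4
distance = (0+4+4)/2 = 8/2 = 4
radius = 2; distance != radius -> no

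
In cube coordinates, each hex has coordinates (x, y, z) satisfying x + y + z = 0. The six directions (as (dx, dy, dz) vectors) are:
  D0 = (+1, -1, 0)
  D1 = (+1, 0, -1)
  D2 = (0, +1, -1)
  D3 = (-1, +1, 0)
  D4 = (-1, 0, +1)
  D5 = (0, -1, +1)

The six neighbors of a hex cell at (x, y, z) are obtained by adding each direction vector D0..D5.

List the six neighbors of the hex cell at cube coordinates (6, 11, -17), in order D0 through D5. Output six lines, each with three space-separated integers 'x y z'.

Answer: 7 10 -17
7 11 -18
6 12 -18
5 12 -17
5 11 -16
6 10 -16

Derivation:
Center: (6, 11, -17). Add each direction:
  D0: (6, 11, -17) + (1, -1, 0) = (7, 10, -17)
  D1: (6, 11, -17) + (1, 0, -1) = (7, 11, -18)
  D2: (6, 11, -17) + (0, 1, -1) = (6, 12, -18)
  D3: (6, 11, -17) + (-1, 1, 0) = (5, 12, -17)
  D4: (6, 11, -17) + (-1, 0, 1) = (5, 11, -16)
  D5: (6, 11, -17) + (0, -1, 1) = (6, 10, -16)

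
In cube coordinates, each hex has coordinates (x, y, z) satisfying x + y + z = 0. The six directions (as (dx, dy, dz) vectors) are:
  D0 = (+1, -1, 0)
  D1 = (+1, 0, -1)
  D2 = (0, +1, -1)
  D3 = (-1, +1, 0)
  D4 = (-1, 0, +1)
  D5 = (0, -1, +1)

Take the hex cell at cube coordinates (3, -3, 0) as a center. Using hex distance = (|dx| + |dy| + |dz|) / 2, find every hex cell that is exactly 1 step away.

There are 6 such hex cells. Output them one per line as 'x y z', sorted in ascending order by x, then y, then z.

Walk ring at distance 1 from (3, -3, 0):
Start at center + D4*1 = (2, -3, 1)
  hex 0: (2, -3, 1)
  hex 1: (3, -4, 1)
  hex 2: (4, -4, 0)
  hex 3: (4, -3, -1)
  hex 4: (3, -2, -1)
  hex 5: (2, -2, 0)
Sorted: 6 hexes.

Answer: 2 -3 1
2 -2 0
3 -4 1
3 -2 -1
4 -4 0
4 -3 -1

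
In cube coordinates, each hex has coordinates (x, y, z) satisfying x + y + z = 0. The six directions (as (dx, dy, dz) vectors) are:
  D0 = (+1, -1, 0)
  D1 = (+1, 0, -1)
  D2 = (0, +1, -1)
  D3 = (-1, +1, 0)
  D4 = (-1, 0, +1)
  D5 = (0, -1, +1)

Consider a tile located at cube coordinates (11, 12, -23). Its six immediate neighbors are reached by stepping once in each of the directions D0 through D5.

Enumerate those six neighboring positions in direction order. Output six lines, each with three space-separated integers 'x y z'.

Center: (11, 12, -23). Add each direction:
  D0: (11, 12, -23) + (1, -1, 0) = (12, 11, -23)
  D1: (11, 12, -23) + (1, 0, -1) = (12, 12, -24)
  D2: (11, 12, -23) + (0, 1, -1) = (11, 13, -24)
  D3: (11, 12, -23) + (-1, 1, 0) = (10, 13, -23)
  D4: (11, 12, -23) + (-1, 0, 1) = (10, 12, -22)
  D5: (11, 12, -23) + (0, -1, 1) = (11, 11, -22)

Answer: 12 11 -23
12 12 -24
11 13 -24
10 13 -23
10 12 -22
11 11 -22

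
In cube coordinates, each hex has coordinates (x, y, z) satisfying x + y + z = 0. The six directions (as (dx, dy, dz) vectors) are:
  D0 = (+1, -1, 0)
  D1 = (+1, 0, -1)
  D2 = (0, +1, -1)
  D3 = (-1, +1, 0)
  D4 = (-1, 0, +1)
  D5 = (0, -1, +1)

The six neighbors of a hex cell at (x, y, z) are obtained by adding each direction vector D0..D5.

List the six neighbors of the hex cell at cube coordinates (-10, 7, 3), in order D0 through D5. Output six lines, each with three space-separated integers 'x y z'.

Answer: -9 6 3
-9 7 2
-10 8 2
-11 8 3
-11 7 4
-10 6 4

Derivation:
Center: (-10, 7, 3). Add each direction:
  D0: (-10, 7, 3) + (1, -1, 0) = (-9, 6, 3)
  D1: (-10, 7, 3) + (1, 0, -1) = (-9, 7, 2)
  D2: (-10, 7, 3) + (0, 1, -1) = (-10, 8, 2)
  D3: (-10, 7, 3) + (-1, 1, 0) = (-11, 8, 3)
  D4: (-10, 7, 3) + (-1, 0, 1) = (-11, 7, 4)
  D5: (-10, 7, 3) + (0, -1, 1) = (-10, 6, 4)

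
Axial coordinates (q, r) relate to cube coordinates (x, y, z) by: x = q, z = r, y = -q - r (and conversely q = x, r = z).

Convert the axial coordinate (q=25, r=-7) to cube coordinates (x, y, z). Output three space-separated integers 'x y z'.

x = q = 25
z = r = -7
y = -x - z = -(25) - (-7) = -18

Answer: 25 -18 -7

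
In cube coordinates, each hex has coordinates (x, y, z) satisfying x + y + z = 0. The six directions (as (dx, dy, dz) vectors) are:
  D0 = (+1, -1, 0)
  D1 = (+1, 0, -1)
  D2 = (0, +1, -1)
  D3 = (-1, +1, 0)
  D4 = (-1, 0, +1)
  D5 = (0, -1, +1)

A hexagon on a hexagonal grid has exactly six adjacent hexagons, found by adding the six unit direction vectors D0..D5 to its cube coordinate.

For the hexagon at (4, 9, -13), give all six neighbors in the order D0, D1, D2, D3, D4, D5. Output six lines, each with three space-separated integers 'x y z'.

Answer: 5 8 -13
5 9 -14
4 10 -14
3 10 -13
3 9 -12
4 8 -12

Derivation:
Center: (4, 9, -13). Add each direction:
  D0: (4, 9, -13) + (1, -1, 0) = (5, 8, -13)
  D1: (4, 9, -13) + (1, 0, -1) = (5, 9, -14)
  D2: (4, 9, -13) + (0, 1, -1) = (4, 10, -14)
  D3: (4, 9, -13) + (-1, 1, 0) = (3, 10, -13)
  D4: (4, 9, -13) + (-1, 0, 1) = (3, 9, -12)
  D5: (4, 9, -13) + (0, -1, 1) = (4, 8, -12)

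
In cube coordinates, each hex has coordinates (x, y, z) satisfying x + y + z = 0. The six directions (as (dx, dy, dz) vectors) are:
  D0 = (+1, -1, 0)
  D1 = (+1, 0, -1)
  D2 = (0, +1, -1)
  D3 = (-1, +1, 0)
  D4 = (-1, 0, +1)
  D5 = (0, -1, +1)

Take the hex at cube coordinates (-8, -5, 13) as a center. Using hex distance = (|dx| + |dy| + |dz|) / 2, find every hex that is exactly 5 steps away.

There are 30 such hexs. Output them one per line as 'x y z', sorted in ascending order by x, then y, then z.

Answer: -13 -5 18
-13 -4 17
-13 -3 16
-13 -2 15
-13 -1 14
-13 0 13
-12 -6 18
-12 0 12
-11 -7 18
-11 0 11
-10 -8 18
-10 0 10
-9 -9 18
-9 0 9
-8 -10 18
-8 0 8
-7 -10 17
-7 -1 8
-6 -10 16
-6 -2 8
-5 -10 15
-5 -3 8
-4 -10 14
-4 -4 8
-3 -10 13
-3 -9 12
-3 -8 11
-3 -7 10
-3 -6 9
-3 -5 8

Derivation:
Walk ring at distance 5 from (-8, -5, 13):
Start at center + D4*5 = (-13, -5, 18)
  hex 0: (-13, -5, 18)
  hex 1: (-12, -6, 18)
  hex 2: (-11, -7, 18)
  hex 3: (-10, -8, 18)
  hex 4: (-9, -9, 18)
  hex 5: (-8, -10, 18)
  hex 6: (-7, -10, 17)
  hex 7: (-6, -10, 16)
  hex 8: (-5, -10, 15)
  hex 9: (-4, -10, 14)
  hex 10: (-3, -10, 13)
  hex 11: (-3, -9, 12)
  hex 12: (-3, -8, 11)
  hex 13: (-3, -7, 10)
  hex 14: (-3, -6, 9)
  hex 15: (-3, -5, 8)
  hex 16: (-4, -4, 8)
  hex 17: (-5, -3, 8)
  hex 18: (-6, -2, 8)
  hex 19: (-7, -1, 8)
  hex 20: (-8, 0, 8)
  hex 21: (-9, 0, 9)
  hex 22: (-10, 0, 10)
  hex 23: (-11, 0, 11)
  hex 24: (-12, 0, 12)
  hex 25: (-13, 0, 13)
  hex 26: (-13, -1, 14)
  hex 27: (-13, -2, 15)
  hex 28: (-13, -3, 16)
  hex 29: (-13, -4, 17)
Sorted: 30 hexes.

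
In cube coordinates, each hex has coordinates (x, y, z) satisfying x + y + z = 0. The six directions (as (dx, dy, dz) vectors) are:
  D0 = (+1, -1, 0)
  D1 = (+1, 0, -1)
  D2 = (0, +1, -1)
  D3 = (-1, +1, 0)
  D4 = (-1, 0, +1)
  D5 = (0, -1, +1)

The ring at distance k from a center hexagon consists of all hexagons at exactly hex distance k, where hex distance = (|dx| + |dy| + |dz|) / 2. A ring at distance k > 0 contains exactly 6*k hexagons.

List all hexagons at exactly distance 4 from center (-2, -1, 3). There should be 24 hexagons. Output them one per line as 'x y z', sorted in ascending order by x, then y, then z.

Walk ring at distance 4 from (-2, -1, 3):
Start at center + D4*4 = (-6, -1, 7)
  hex 0: (-6, -1, 7)
  hex 1: (-5, -2, 7)
  hex 2: (-4, -3, 7)
  hex 3: (-3, -4, 7)
  hex 4: (-2, -5, 7)
  hex 5: (-1, -5, 6)
  hex 6: (0, -5, 5)
  hex 7: (1, -5, 4)
  hex 8: (2, -5, 3)
  hex 9: (2, -4, 2)
  hex 10: (2, -3, 1)
  hex 11: (2, -2, 0)
  hex 12: (2, -1, -1)
  hex 13: (1, 0, -1)
  hex 14: (0, 1, -1)
  hex 15: (-1, 2, -1)
  hex 16: (-2, 3, -1)
  hex 17: (-3, 3, 0)
  hex 18: (-4, 3, 1)
  hex 19: (-5, 3, 2)
  hex 20: (-6, 3, 3)
  hex 21: (-6, 2, 4)
  hex 22: (-6, 1, 5)
  hex 23: (-6, 0, 6)
Sorted: 24 hexes.

Answer: -6 -1 7
-6 0 6
-6 1 5
-6 2 4
-6 3 3
-5 -2 7
-5 3 2
-4 -3 7
-4 3 1
-3 -4 7
-3 3 0
-2 -5 7
-2 3 -1
-1 -5 6
-1 2 -1
0 -5 5
0 1 -1
1 -5 4
1 0 -1
2 -5 3
2 -4 2
2 -3 1
2 -2 0
2 -1 -1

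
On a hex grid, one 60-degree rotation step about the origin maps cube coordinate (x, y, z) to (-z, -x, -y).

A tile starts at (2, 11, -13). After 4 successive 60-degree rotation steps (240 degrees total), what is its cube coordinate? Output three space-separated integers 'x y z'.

Start: (2, 11, -13)
Step 1: (2, 11, -13) -> (-(-13), -(2), -(11)) = (13, -2, -11)
Step 2: (13, -2, -11) -> (-(-11), -(13), -(-2)) = (11, -13, 2)
Step 3: (11, -13, 2) -> (-(2), -(11), -(-13)) = (-2, -11, 13)
Step 4: (-2, -11, 13) -> (-(13), -(-2), -(-11)) = (-13, 2, 11)

Answer: -13 2 11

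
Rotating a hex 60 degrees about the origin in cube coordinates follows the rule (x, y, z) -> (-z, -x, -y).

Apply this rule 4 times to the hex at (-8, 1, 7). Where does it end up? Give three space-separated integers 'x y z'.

Start: (-8, 1, 7)
Step 1: (-8, 1, 7) -> (-(7), -(-8), -(1)) = (-7, 8, -1)
Step 2: (-7, 8, -1) -> (-(-1), -(-7), -(8)) = (1, 7, -8)
Step 3: (1, 7, -8) -> (-(-8), -(1), -(7)) = (8, -1, -7)
Step 4: (8, -1, -7) -> (-(-7), -(8), -(-1)) = (7, -8, 1)

Answer: 7 -8 1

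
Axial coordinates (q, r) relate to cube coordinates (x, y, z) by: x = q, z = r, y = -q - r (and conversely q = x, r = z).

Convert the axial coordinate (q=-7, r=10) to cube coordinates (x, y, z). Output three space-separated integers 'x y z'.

x = q = -7
z = r = 10
y = -x - z = -(-7) - (10) = -3

Answer: -7 -3 10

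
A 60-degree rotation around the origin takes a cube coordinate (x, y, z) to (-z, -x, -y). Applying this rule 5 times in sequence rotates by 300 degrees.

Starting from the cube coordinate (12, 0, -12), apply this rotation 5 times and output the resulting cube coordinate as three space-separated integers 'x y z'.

Answer: 0 12 -12

Derivation:
Start: (12, 0, -12)
Step 1: (12, 0, -12) -> (-(-12), -(12), -(0)) = (12, -12, 0)
Step 2: (12, -12, 0) -> (-(0), -(12), -(-12)) = (0, -12, 12)
Step 3: (0, -12, 12) -> (-(12), -(0), -(-12)) = (-12, 0, 12)
Step 4: (-12, 0, 12) -> (-(12), -(-12), -(0)) = (-12, 12, 0)
Step 5: (-12, 12, 0) -> (-(0), -(-12), -(12)) = (0, 12, -12)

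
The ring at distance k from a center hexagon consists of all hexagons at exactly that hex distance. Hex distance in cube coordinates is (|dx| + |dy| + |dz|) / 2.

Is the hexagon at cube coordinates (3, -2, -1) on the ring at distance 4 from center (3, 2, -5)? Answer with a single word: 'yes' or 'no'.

|px - cx| = |3 - 3| = 0
|py - cy| = |-2 - 2| = 4
|pz - cz| = |-1 - (-5)| = 4
distance = (0+4+4)/2 = 8/2 = 4
radius = 4; distance == radius -> yes

Answer: yes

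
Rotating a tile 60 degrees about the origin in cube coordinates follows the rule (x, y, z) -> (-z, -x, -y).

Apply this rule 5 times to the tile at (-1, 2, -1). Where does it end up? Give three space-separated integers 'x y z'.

Answer: -2 1 1

Derivation:
Start: (-1, 2, -1)
Step 1: (-1, 2, -1) -> (-(-1), -(-1), -(2)) = (1, 1, -2)
Step 2: (1, 1, -2) -> (-(-2), -(1), -(1)) = (2, -1, -1)
Step 3: (2, -1, -1) -> (-(-1), -(2), -(-1)) = (1, -2, 1)
Step 4: (1, -2, 1) -> (-(1), -(1), -(-2)) = (-1, -1, 2)
Step 5: (-1, -1, 2) -> (-(2), -(-1), -(-1)) = (-2, 1, 1)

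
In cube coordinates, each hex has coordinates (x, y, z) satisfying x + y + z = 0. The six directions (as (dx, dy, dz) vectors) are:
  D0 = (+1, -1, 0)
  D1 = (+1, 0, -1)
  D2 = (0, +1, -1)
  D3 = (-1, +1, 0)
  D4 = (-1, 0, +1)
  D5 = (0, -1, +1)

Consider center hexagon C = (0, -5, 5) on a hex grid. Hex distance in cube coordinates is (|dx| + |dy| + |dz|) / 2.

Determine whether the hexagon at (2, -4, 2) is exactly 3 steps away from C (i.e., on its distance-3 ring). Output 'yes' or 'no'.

|px - cx| = |2 - 0| = 2
|py - cy| = |-4 - (-5)| = 1
|pz - cz| = |2 - 5| = 3
distance = (2+1+3)/2 = 6/2 = 3
radius = 3; distance == radius -> yes

Answer: yes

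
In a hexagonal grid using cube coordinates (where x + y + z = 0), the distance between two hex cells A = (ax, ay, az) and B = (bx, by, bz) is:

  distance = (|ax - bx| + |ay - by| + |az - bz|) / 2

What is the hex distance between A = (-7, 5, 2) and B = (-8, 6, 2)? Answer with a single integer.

Answer: 1

Derivation:
|ax - bx| = |-7 - (-8)| = 1
|ay - by| = |5 - 6| = 1
|az - bz| = |2 - 2| = 0
distance = (1 + 1 + 0) / 2 = 2 / 2 = 1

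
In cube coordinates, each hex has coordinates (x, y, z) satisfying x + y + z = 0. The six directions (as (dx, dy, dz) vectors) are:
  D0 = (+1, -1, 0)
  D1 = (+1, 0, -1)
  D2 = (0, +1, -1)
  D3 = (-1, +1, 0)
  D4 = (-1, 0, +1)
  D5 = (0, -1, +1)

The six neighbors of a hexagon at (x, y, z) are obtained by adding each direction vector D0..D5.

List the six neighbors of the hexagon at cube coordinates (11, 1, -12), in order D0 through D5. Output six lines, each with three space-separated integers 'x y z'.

Answer: 12 0 -12
12 1 -13
11 2 -13
10 2 -12
10 1 -11
11 0 -11

Derivation:
Center: (11, 1, -12). Add each direction:
  D0: (11, 1, -12) + (1, -1, 0) = (12, 0, -12)
  D1: (11, 1, -12) + (1, 0, -1) = (12, 1, -13)
  D2: (11, 1, -12) + (0, 1, -1) = (11, 2, -13)
  D3: (11, 1, -12) + (-1, 1, 0) = (10, 2, -12)
  D4: (11, 1, -12) + (-1, 0, 1) = (10, 1, -11)
  D5: (11, 1, -12) + (0, -1, 1) = (11, 0, -11)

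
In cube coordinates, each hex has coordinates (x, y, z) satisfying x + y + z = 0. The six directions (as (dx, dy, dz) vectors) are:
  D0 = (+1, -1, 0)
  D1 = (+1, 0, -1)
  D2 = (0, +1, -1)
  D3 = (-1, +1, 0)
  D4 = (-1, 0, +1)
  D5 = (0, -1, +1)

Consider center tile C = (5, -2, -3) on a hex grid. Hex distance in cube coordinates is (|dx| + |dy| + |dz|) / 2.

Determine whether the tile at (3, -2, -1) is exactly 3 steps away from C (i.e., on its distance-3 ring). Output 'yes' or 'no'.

|px - cx| = |3 - 5| = 2
|py - cy| = |-2 - (-2)| = 0
|pz - cz| = |-1 - (-3)| = 2
distance = (2+0+2)/2 = 4/2 = 2
radius = 3; distance != radius -> no

Answer: no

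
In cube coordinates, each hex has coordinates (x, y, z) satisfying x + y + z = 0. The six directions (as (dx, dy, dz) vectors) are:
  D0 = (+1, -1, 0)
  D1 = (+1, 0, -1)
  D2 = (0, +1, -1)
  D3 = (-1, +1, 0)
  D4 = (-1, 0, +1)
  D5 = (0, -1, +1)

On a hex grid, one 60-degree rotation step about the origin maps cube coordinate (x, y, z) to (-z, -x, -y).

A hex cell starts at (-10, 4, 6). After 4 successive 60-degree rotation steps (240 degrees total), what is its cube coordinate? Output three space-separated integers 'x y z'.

Answer: 6 -10 4

Derivation:
Start: (-10, 4, 6)
Step 1: (-10, 4, 6) -> (-(6), -(-10), -(4)) = (-6, 10, -4)
Step 2: (-6, 10, -4) -> (-(-4), -(-6), -(10)) = (4, 6, -10)
Step 3: (4, 6, -10) -> (-(-10), -(4), -(6)) = (10, -4, -6)
Step 4: (10, -4, -6) -> (-(-6), -(10), -(-4)) = (6, -10, 4)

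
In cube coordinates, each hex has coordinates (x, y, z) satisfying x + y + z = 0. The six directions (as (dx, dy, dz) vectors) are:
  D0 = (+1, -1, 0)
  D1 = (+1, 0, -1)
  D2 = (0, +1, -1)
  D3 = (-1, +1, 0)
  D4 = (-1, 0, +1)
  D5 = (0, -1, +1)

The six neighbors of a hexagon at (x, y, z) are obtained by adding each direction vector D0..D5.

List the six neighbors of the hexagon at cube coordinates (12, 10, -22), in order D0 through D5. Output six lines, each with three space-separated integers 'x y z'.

Answer: 13 9 -22
13 10 -23
12 11 -23
11 11 -22
11 10 -21
12 9 -21

Derivation:
Center: (12, 10, -22). Add each direction:
  D0: (12, 10, -22) + (1, -1, 0) = (13, 9, -22)
  D1: (12, 10, -22) + (1, 0, -1) = (13, 10, -23)
  D2: (12, 10, -22) + (0, 1, -1) = (12, 11, -23)
  D3: (12, 10, -22) + (-1, 1, 0) = (11, 11, -22)
  D4: (12, 10, -22) + (-1, 0, 1) = (11, 10, -21)
  D5: (12, 10, -22) + (0, -1, 1) = (12, 9, -21)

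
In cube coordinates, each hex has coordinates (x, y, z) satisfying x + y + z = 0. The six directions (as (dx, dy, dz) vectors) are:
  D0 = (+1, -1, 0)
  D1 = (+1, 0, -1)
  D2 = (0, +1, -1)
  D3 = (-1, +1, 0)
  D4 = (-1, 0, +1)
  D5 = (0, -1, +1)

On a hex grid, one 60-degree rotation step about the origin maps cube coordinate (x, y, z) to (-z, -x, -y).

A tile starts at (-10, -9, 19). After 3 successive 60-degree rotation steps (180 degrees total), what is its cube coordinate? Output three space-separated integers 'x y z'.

Answer: 10 9 -19

Derivation:
Start: (-10, -9, 19)
Step 1: (-10, -9, 19) -> (-(19), -(-10), -(-9)) = (-19, 10, 9)
Step 2: (-19, 10, 9) -> (-(9), -(-19), -(10)) = (-9, 19, -10)
Step 3: (-9, 19, -10) -> (-(-10), -(-9), -(19)) = (10, 9, -19)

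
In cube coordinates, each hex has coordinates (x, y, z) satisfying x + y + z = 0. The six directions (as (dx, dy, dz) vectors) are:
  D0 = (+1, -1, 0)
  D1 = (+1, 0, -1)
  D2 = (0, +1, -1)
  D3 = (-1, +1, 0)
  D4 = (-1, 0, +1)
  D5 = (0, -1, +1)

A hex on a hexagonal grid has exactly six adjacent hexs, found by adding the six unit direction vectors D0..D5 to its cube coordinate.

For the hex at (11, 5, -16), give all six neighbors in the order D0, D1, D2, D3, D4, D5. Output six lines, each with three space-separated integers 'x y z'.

Center: (11, 5, -16). Add each direction:
  D0: (11, 5, -16) + (1, -1, 0) = (12, 4, -16)
  D1: (11, 5, -16) + (1, 0, -1) = (12, 5, -17)
  D2: (11, 5, -16) + (0, 1, -1) = (11, 6, -17)
  D3: (11, 5, -16) + (-1, 1, 0) = (10, 6, -16)
  D4: (11, 5, -16) + (-1, 0, 1) = (10, 5, -15)
  D5: (11, 5, -16) + (0, -1, 1) = (11, 4, -15)

Answer: 12 4 -16
12 5 -17
11 6 -17
10 6 -16
10 5 -15
11 4 -15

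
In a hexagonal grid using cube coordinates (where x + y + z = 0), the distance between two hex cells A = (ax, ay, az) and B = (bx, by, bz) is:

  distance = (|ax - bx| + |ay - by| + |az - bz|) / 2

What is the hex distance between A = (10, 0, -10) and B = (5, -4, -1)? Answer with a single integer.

|ax - bx| = |10 - 5| = 5
|ay - by| = |0 - (-4)| = 4
|az - bz| = |-10 - (-1)| = 9
distance = (5 + 4 + 9) / 2 = 18 / 2 = 9

Answer: 9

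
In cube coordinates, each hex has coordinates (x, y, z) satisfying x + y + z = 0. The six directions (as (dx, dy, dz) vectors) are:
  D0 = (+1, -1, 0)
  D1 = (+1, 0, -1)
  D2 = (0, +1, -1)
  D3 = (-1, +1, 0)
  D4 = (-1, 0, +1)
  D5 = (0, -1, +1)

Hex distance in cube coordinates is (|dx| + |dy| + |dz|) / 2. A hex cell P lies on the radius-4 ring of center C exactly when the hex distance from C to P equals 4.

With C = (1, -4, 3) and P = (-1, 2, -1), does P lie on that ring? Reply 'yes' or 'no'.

Answer: no

Derivation:
|px - cx| = |-1 - 1| = 2
|py - cy| = |2 - (-4)| = 6
|pz - cz| = |-1 - 3| = 4
distance = (2+6+4)/2 = 12/2 = 6
radius = 4; distance != radius -> no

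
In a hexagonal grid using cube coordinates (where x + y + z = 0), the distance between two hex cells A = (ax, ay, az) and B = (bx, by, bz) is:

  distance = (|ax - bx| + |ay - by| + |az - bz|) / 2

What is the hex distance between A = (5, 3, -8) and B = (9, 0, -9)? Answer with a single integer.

Answer: 4

Derivation:
|ax - bx| = |5 - 9| = 4
|ay - by| = |3 - 0| = 3
|az - bz| = |-8 - (-9)| = 1
distance = (4 + 3 + 1) / 2 = 8 / 2 = 4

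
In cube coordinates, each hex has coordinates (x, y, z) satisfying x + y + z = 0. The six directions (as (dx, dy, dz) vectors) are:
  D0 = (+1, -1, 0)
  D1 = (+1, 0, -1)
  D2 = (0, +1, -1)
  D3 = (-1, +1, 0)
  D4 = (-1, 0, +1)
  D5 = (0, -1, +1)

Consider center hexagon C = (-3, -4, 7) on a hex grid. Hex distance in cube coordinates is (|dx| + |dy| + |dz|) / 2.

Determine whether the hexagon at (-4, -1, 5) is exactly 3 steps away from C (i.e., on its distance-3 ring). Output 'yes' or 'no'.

Answer: yes

Derivation:
|px - cx| = |-4 - (-3)| = 1
|py - cy| = |-1 - (-4)| = 3
|pz - cz| = |5 - 7| = 2
distance = (1+3+2)/2 = 6/2 = 3
radius = 3; distance == radius -> yes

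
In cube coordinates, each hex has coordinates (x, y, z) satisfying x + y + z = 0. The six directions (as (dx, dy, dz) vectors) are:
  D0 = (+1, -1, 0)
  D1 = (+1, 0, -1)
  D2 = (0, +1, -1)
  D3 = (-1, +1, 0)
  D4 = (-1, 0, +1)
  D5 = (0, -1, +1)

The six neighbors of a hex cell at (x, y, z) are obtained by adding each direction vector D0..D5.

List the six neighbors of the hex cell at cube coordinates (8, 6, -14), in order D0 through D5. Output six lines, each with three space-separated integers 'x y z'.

Center: (8, 6, -14). Add each direction:
  D0: (8, 6, -14) + (1, -1, 0) = (9, 5, -14)
  D1: (8, 6, -14) + (1, 0, -1) = (9, 6, -15)
  D2: (8, 6, -14) + (0, 1, -1) = (8, 7, -15)
  D3: (8, 6, -14) + (-1, 1, 0) = (7, 7, -14)
  D4: (8, 6, -14) + (-1, 0, 1) = (7, 6, -13)
  D5: (8, 6, -14) + (0, -1, 1) = (8, 5, -13)

Answer: 9 5 -14
9 6 -15
8 7 -15
7 7 -14
7 6 -13
8 5 -13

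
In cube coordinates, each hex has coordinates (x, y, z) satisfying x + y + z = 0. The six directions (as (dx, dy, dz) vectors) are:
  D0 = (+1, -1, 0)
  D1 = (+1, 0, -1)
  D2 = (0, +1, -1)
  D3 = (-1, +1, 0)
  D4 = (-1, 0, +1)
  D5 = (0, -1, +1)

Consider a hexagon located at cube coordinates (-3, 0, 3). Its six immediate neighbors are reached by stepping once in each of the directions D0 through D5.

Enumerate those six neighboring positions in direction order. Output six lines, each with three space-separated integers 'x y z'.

Answer: -2 -1 3
-2 0 2
-3 1 2
-4 1 3
-4 0 4
-3 -1 4

Derivation:
Center: (-3, 0, 3). Add each direction:
  D0: (-3, 0, 3) + (1, -1, 0) = (-2, -1, 3)
  D1: (-3, 0, 3) + (1, 0, -1) = (-2, 0, 2)
  D2: (-3, 0, 3) + (0, 1, -1) = (-3, 1, 2)
  D3: (-3, 0, 3) + (-1, 1, 0) = (-4, 1, 3)
  D4: (-3, 0, 3) + (-1, 0, 1) = (-4, 0, 4)
  D5: (-3, 0, 3) + (0, -1, 1) = (-3, -1, 4)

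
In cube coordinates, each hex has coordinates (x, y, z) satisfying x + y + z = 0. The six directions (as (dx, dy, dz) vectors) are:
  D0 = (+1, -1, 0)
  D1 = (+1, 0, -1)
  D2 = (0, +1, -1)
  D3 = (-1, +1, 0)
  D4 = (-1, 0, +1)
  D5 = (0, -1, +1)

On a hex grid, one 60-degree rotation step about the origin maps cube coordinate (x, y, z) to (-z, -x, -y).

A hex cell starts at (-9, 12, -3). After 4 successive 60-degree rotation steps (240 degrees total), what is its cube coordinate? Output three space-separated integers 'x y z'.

Start: (-9, 12, -3)
Step 1: (-9, 12, -3) -> (-(-3), -(-9), -(12)) = (3, 9, -12)
Step 2: (3, 9, -12) -> (-(-12), -(3), -(9)) = (12, -3, -9)
Step 3: (12, -3, -9) -> (-(-9), -(12), -(-3)) = (9, -12, 3)
Step 4: (9, -12, 3) -> (-(3), -(9), -(-12)) = (-3, -9, 12)

Answer: -3 -9 12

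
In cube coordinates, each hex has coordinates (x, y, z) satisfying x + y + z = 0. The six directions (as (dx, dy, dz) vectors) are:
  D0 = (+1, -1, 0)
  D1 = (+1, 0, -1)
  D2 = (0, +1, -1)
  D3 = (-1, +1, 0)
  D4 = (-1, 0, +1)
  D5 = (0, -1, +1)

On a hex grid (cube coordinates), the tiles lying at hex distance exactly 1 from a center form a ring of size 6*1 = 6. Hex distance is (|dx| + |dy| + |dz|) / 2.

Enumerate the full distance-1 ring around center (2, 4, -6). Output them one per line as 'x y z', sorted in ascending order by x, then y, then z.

Answer: 1 4 -5
1 5 -6
2 3 -5
2 5 -7
3 3 -6
3 4 -7

Derivation:
Walk ring at distance 1 from (2, 4, -6):
Start at center + D4*1 = (1, 4, -5)
  hex 0: (1, 4, -5)
  hex 1: (2, 3, -5)
  hex 2: (3, 3, -6)
  hex 3: (3, 4, -7)
  hex 4: (2, 5, -7)
  hex 5: (1, 5, -6)
Sorted: 6 hexes.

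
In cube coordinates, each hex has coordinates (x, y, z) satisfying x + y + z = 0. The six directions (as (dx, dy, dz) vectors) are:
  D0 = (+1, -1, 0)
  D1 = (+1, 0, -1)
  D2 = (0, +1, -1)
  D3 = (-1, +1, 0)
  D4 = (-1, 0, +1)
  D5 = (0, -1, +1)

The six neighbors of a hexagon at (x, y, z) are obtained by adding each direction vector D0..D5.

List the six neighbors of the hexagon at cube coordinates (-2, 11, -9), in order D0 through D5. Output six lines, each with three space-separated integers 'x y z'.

Answer: -1 10 -9
-1 11 -10
-2 12 -10
-3 12 -9
-3 11 -8
-2 10 -8

Derivation:
Center: (-2, 11, -9). Add each direction:
  D0: (-2, 11, -9) + (1, -1, 0) = (-1, 10, -9)
  D1: (-2, 11, -9) + (1, 0, -1) = (-1, 11, -10)
  D2: (-2, 11, -9) + (0, 1, -1) = (-2, 12, -10)
  D3: (-2, 11, -9) + (-1, 1, 0) = (-3, 12, -9)
  D4: (-2, 11, -9) + (-1, 0, 1) = (-3, 11, -8)
  D5: (-2, 11, -9) + (0, -1, 1) = (-2, 10, -8)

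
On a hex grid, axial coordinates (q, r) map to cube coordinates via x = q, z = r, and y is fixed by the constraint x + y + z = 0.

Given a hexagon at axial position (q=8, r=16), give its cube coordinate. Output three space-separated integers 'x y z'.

x = q = 8
z = r = 16
y = -x - z = -(8) - (16) = -24

Answer: 8 -24 16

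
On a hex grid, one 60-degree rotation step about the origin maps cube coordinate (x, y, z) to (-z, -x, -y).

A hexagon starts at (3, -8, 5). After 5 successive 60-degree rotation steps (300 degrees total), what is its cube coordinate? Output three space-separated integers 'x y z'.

Answer: 8 -5 -3

Derivation:
Start: (3, -8, 5)
Step 1: (3, -8, 5) -> (-(5), -(3), -(-8)) = (-5, -3, 8)
Step 2: (-5, -3, 8) -> (-(8), -(-5), -(-3)) = (-8, 5, 3)
Step 3: (-8, 5, 3) -> (-(3), -(-8), -(5)) = (-3, 8, -5)
Step 4: (-3, 8, -5) -> (-(-5), -(-3), -(8)) = (5, 3, -8)
Step 5: (5, 3, -8) -> (-(-8), -(5), -(3)) = (8, -5, -3)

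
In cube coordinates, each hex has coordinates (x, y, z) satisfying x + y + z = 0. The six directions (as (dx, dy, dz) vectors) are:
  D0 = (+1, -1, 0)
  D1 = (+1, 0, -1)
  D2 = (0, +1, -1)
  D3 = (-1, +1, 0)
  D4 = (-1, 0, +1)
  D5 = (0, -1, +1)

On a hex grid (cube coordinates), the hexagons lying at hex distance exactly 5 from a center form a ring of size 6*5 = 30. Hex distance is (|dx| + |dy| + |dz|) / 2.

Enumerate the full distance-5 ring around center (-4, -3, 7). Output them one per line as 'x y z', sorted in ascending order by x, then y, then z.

Answer: -9 -3 12
-9 -2 11
-9 -1 10
-9 0 9
-9 1 8
-9 2 7
-8 -4 12
-8 2 6
-7 -5 12
-7 2 5
-6 -6 12
-6 2 4
-5 -7 12
-5 2 3
-4 -8 12
-4 2 2
-3 -8 11
-3 1 2
-2 -8 10
-2 0 2
-1 -8 9
-1 -1 2
0 -8 8
0 -2 2
1 -8 7
1 -7 6
1 -6 5
1 -5 4
1 -4 3
1 -3 2

Derivation:
Walk ring at distance 5 from (-4, -3, 7):
Start at center + D4*5 = (-9, -3, 12)
  hex 0: (-9, -3, 12)
  hex 1: (-8, -4, 12)
  hex 2: (-7, -5, 12)
  hex 3: (-6, -6, 12)
  hex 4: (-5, -7, 12)
  hex 5: (-4, -8, 12)
  hex 6: (-3, -8, 11)
  hex 7: (-2, -8, 10)
  hex 8: (-1, -8, 9)
  hex 9: (0, -8, 8)
  hex 10: (1, -8, 7)
  hex 11: (1, -7, 6)
  hex 12: (1, -6, 5)
  hex 13: (1, -5, 4)
  hex 14: (1, -4, 3)
  hex 15: (1, -3, 2)
  hex 16: (0, -2, 2)
  hex 17: (-1, -1, 2)
  hex 18: (-2, 0, 2)
  hex 19: (-3, 1, 2)
  hex 20: (-4, 2, 2)
  hex 21: (-5, 2, 3)
  hex 22: (-6, 2, 4)
  hex 23: (-7, 2, 5)
  hex 24: (-8, 2, 6)
  hex 25: (-9, 2, 7)
  hex 26: (-9, 1, 8)
  hex 27: (-9, 0, 9)
  hex 28: (-9, -1, 10)
  hex 29: (-9, -2, 11)
Sorted: 30 hexes.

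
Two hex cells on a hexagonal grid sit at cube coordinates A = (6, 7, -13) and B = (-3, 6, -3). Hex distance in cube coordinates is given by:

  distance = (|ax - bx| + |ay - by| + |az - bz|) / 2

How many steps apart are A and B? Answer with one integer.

|ax - bx| = |6 - (-3)| = 9
|ay - by| = |7 - 6| = 1
|az - bz| = |-13 - (-3)| = 10
distance = (9 + 1 + 10) / 2 = 20 / 2 = 10

Answer: 10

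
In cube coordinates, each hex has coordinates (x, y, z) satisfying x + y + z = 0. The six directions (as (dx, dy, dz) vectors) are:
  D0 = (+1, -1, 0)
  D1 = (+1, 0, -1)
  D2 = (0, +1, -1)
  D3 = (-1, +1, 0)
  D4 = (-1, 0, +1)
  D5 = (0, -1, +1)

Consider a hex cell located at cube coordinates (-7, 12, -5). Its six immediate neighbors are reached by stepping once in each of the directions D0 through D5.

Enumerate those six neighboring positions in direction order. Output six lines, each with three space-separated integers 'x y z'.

Center: (-7, 12, -5). Add each direction:
  D0: (-7, 12, -5) + (1, -1, 0) = (-6, 11, -5)
  D1: (-7, 12, -5) + (1, 0, -1) = (-6, 12, -6)
  D2: (-7, 12, -5) + (0, 1, -1) = (-7, 13, -6)
  D3: (-7, 12, -5) + (-1, 1, 0) = (-8, 13, -5)
  D4: (-7, 12, -5) + (-1, 0, 1) = (-8, 12, -4)
  D5: (-7, 12, -5) + (0, -1, 1) = (-7, 11, -4)

Answer: -6 11 -5
-6 12 -6
-7 13 -6
-8 13 -5
-8 12 -4
-7 11 -4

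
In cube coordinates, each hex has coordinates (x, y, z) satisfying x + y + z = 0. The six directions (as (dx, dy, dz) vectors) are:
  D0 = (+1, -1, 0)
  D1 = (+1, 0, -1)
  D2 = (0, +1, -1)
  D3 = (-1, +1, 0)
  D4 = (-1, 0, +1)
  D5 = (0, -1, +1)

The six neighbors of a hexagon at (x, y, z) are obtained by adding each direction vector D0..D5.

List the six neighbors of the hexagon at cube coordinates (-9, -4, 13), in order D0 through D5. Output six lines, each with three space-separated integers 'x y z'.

Center: (-9, -4, 13). Add each direction:
  D0: (-9, -4, 13) + (1, -1, 0) = (-8, -5, 13)
  D1: (-9, -4, 13) + (1, 0, -1) = (-8, -4, 12)
  D2: (-9, -4, 13) + (0, 1, -1) = (-9, -3, 12)
  D3: (-9, -4, 13) + (-1, 1, 0) = (-10, -3, 13)
  D4: (-9, -4, 13) + (-1, 0, 1) = (-10, -4, 14)
  D5: (-9, -4, 13) + (0, -1, 1) = (-9, -5, 14)

Answer: -8 -5 13
-8 -4 12
-9 -3 12
-10 -3 13
-10 -4 14
-9 -5 14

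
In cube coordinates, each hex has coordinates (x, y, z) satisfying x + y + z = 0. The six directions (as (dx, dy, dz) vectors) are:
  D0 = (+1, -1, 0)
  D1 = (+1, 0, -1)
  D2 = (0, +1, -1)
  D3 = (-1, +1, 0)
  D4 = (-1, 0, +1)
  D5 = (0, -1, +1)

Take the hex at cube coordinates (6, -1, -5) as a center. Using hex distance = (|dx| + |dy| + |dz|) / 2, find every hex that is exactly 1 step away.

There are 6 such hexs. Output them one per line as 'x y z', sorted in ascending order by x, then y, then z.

Answer: 5 -1 -4
5 0 -5
6 -2 -4
6 0 -6
7 -2 -5
7 -1 -6

Derivation:
Walk ring at distance 1 from (6, -1, -5):
Start at center + D4*1 = (5, -1, -4)
  hex 0: (5, -1, -4)
  hex 1: (6, -2, -4)
  hex 2: (7, -2, -5)
  hex 3: (7, -1, -6)
  hex 4: (6, 0, -6)
  hex 5: (5, 0, -5)
Sorted: 6 hexes.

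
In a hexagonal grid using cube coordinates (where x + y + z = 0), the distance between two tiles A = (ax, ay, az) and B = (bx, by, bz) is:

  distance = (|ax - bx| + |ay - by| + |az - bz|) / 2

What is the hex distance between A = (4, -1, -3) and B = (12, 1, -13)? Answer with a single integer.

|ax - bx| = |4 - 12| = 8
|ay - by| = |-1 - 1| = 2
|az - bz| = |-3 - (-13)| = 10
distance = (8 + 2 + 10) / 2 = 20 / 2 = 10

Answer: 10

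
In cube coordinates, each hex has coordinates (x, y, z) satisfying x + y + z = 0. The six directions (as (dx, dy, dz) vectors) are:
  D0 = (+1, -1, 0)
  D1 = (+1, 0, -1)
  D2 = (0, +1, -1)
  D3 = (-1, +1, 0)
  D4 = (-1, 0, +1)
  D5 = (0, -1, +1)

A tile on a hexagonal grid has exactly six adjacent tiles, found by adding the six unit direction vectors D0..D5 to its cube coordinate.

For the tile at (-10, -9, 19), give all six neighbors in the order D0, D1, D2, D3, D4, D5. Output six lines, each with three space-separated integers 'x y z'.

Answer: -9 -10 19
-9 -9 18
-10 -8 18
-11 -8 19
-11 -9 20
-10 -10 20

Derivation:
Center: (-10, -9, 19). Add each direction:
  D0: (-10, -9, 19) + (1, -1, 0) = (-9, -10, 19)
  D1: (-10, -9, 19) + (1, 0, -1) = (-9, -9, 18)
  D2: (-10, -9, 19) + (0, 1, -1) = (-10, -8, 18)
  D3: (-10, -9, 19) + (-1, 1, 0) = (-11, -8, 19)
  D4: (-10, -9, 19) + (-1, 0, 1) = (-11, -9, 20)
  D5: (-10, -9, 19) + (0, -1, 1) = (-10, -10, 20)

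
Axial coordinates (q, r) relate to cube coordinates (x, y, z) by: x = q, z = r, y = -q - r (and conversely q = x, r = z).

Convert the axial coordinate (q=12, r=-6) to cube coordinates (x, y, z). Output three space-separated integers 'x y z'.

Answer: 12 -6 -6

Derivation:
x = q = 12
z = r = -6
y = -x - z = -(12) - (-6) = -6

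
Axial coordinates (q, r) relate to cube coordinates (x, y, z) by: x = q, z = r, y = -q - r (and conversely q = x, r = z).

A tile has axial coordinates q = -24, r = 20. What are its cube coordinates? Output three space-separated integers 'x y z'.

x = q = -24
z = r = 20
y = -x - z = -(-24) - (20) = 4

Answer: -24 4 20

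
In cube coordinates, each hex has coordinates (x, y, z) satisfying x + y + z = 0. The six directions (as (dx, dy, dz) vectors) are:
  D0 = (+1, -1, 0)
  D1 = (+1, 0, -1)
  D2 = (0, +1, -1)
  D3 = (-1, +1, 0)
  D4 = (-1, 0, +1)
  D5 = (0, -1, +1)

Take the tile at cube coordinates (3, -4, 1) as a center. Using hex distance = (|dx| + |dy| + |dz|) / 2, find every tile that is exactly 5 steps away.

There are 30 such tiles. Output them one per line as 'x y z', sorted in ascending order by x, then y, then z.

Walk ring at distance 5 from (3, -4, 1):
Start at center + D4*5 = (-2, -4, 6)
  hex 0: (-2, -4, 6)
  hex 1: (-1, -5, 6)
  hex 2: (0, -6, 6)
  hex 3: (1, -7, 6)
  hex 4: (2, -8, 6)
  hex 5: (3, -9, 6)
  hex 6: (4, -9, 5)
  hex 7: (5, -9, 4)
  hex 8: (6, -9, 3)
  hex 9: (7, -9, 2)
  hex 10: (8, -9, 1)
  hex 11: (8, -8, 0)
  hex 12: (8, -7, -1)
  hex 13: (8, -6, -2)
  hex 14: (8, -5, -3)
  hex 15: (8, -4, -4)
  hex 16: (7, -3, -4)
  hex 17: (6, -2, -4)
  hex 18: (5, -1, -4)
  hex 19: (4, 0, -4)
  hex 20: (3, 1, -4)
  hex 21: (2, 1, -3)
  hex 22: (1, 1, -2)
  hex 23: (0, 1, -1)
  hex 24: (-1, 1, 0)
  hex 25: (-2, 1, 1)
  hex 26: (-2, 0, 2)
  hex 27: (-2, -1, 3)
  hex 28: (-2, -2, 4)
  hex 29: (-2, -3, 5)
Sorted: 30 hexes.

Answer: -2 -4 6
-2 -3 5
-2 -2 4
-2 -1 3
-2 0 2
-2 1 1
-1 -5 6
-1 1 0
0 -6 6
0 1 -1
1 -7 6
1 1 -2
2 -8 6
2 1 -3
3 -9 6
3 1 -4
4 -9 5
4 0 -4
5 -9 4
5 -1 -4
6 -9 3
6 -2 -4
7 -9 2
7 -3 -4
8 -9 1
8 -8 0
8 -7 -1
8 -6 -2
8 -5 -3
8 -4 -4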